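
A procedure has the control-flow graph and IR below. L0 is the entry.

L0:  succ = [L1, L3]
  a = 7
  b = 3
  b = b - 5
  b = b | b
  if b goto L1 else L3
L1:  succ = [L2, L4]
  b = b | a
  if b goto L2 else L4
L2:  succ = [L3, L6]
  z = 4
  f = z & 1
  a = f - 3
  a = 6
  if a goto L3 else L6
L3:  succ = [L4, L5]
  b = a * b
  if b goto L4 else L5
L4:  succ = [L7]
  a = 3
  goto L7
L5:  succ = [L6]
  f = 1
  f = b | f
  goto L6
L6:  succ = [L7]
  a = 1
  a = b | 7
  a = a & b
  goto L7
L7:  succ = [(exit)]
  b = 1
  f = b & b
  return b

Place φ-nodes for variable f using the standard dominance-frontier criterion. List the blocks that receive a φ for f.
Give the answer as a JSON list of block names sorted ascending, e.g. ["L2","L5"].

idom tree: L1←L0 L2←L1 L3←L0 L4←L0 L5←L3 L6←L0 L7←L0
Dom∩ at merges:
  L3: preds {L0,L2}: {L0} ∩ {L0,L1,L2} = {L0}; idom=L0
  L4: preds {L1,L3}: {L0,L1} ∩ {L0,L3} = {L0}; idom=L0
  L6: preds {L2,L5}: {L0,L1,L2} ∩ {L0,L3,L5} = {L0}; idom=L0
  L7: preds {L4,L6}: {L0,L4} ∩ {L0,L6} = {L0}; idom=L0

DF walk-up:
  join L3 pred L0: · stop@L0
  join L3 pred L2: L2→L1 stop@L0
  join L4 pred L1: L1 stop@L0
  join L4 pred L3: L3 stop@L0
  join L6 pred L2: L2→L1 stop@L0
  join L6 pred L5: L5→L3 stop@L0
  join L7 pred L4: L4 stop@L0
  join L7 pred L6: L6 stop@L0
  L0: DF=∅
  L1: DF={L3,L4,L6}
  L2: DF={L3,L6}
  L3: DF={L4,L6}
  L4: DF={L7}
  L5: DF={L6}
  L6: DF={L7}
  L7: DF=∅

φ for f: defs {L2,L5,L7}
  DF⁺ = {L3,L4,L6,L7}

Answer: ["L3", "L4", "L6", "L7"]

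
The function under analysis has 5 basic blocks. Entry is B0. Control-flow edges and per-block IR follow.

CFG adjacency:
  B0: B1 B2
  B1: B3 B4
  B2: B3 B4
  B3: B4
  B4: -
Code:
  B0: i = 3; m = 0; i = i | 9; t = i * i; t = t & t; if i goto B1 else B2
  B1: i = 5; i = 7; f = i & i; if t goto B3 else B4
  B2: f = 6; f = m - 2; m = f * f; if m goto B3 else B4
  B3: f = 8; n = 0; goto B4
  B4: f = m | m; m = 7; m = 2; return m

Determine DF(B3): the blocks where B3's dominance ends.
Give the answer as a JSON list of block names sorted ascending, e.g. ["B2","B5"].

idom tree: B1←B0 B2←B0 B3←B0 B4←B0
Dom at joins:
  B3: preds {B1,B2}: {B0,B1} ∩ {B0,B2} = {B0}; idom=B0
  B4: preds {B1,B2,B3}: {B0,B1} ∩ {B0,B2} ∩ {B0,B3} = {B0}; idom=B0

DF derivation:
  B3←B1: walk B1 to B0
  B3←B2: walk B2 to B0
  B4←B1: walk B1 to B0
  B4←B2: walk B2 to B0
  B4←B3: walk B3 to B0
  B0: DF=∅
  B1: DF={B3,B4}
  B2: DF={B3,B4}
  B3: DF={B4}
  B4: DF=∅

DF(B3) = ["B4"]

Answer: ["B4"]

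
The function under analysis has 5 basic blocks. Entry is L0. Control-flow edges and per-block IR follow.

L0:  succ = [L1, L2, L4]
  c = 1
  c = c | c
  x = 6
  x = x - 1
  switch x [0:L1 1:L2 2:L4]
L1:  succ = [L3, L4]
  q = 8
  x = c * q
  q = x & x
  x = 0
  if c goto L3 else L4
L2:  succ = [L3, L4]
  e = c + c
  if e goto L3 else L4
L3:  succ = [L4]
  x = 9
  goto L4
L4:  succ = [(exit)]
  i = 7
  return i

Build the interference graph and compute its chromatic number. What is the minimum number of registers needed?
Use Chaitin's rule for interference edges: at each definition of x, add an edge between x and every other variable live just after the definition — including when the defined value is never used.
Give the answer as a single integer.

Block summaries:
  L0 def {c,x} use ∅
  L1 def {q,x} use {c}
  L2 def {e} use {c}
  L3 def {x} use ∅
  L4 def {i} use ∅

Live sets:
  L0: in=∅ out={c}
  L1: in={c} out=∅
  L2: in={c} out=∅
  L3: in=∅ out=∅
  L4: in=∅ out=∅

Interference:
  c — {q,x}
  e — ∅
  i — ∅
  q — {c}
  x — {c}

Chromatic number:
  {c,q} pairwise interfere (2-clique) ⇒ χ ≥ 2
  assign c→R0 e→R0 i→R0 q→R1 x→R1 — no edge inside a register ⇒ χ ≤ 2
  χ = 2

Answer: 2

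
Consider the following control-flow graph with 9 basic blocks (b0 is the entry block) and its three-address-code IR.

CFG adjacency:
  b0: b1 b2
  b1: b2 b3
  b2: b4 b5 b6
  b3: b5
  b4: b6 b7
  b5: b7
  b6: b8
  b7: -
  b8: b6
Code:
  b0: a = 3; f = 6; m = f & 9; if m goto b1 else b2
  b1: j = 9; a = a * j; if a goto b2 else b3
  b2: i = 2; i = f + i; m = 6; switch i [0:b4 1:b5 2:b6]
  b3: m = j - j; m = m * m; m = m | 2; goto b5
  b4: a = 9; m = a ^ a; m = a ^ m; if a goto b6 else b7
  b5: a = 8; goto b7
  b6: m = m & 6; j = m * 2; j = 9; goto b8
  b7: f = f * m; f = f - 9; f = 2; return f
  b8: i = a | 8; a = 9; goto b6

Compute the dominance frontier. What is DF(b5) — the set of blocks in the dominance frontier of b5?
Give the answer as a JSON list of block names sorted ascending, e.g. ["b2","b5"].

Answer: ["b7"]

Derivation:
idom tree: b1←b0 b2←b0 b3←b1 b4←b2 b5←b0 b6←b2 b7←b0 b8←b6
Dom∩ at merges:
  b2: preds {b0,b1}: {b0} ∩ {b0,b1} = {b0}; idom=b0
  b5: preds {b2,b3}: {b0,b2} ∩ {b0,b1,b3} = {b0}; idom=b0
  b6: preds {b2,b4,b8}: {b0,b2} ∩ {b0,b2,b4} ∩ {b0,b2,b6,b8} = {b0,b2}; idom=b2
  b7: preds {b4,b5}: {b0,b2,b4} ∩ {b0,b5} = {b0}; idom=b0

DF derivation:
  b2←b0: walk · to b0
  b2←b1: walk b1 to b0
  b5←b2: walk b2 to b0
  b5←b3: walk b3→b1 to b0
  b6←b2: walk · to b2
  b6←b4: walk b4 to b2
  b6←b8: walk b8→b6 to b2
  b7←b4: walk b4→b2 to b0
  b7←b5: walk b5 to b0
  b0 → ∅
  b1 → {b2,b5}
  b2 → {b5,b7}
  b3 → {b5}
  b4 → {b6,b7}
  b5 → {b7}
  b6 → {b6}
  b7 → ∅
  b8 → {b6}

DF(b5) = ["b7"]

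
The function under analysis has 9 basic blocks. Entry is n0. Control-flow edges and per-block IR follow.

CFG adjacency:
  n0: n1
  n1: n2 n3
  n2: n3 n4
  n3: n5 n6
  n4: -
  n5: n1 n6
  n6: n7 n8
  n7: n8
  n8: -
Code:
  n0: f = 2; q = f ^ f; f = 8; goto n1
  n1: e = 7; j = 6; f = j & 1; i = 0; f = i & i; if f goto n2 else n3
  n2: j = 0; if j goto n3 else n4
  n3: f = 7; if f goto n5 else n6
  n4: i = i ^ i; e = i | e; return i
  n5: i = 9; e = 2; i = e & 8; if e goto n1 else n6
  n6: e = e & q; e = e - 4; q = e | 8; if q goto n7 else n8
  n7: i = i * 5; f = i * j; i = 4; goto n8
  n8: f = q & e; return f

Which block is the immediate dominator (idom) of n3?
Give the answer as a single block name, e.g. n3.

Answer: n1

Working:
idom tree: n1←n0 n2←n1 n3←n1 n4←n2 n5←n3 n6←n3 n7←n6 n8←n6
Dom at joins:
  n1: preds {n0,n5}: {n0} ∩ {n0,n1,n3,n5} = {n0}; idom=n0
  n3: preds {n1,n2}: {n0,n1} ∩ {n0,n1,n2} = {n0,n1}; idom=n1
  n6: preds {n3,n5}: {n0,n1,n3} ∩ {n0,n1,n3,n5} = {n0,n1,n3}; idom=n3
  n8: preds {n6,n7}: {n0,n1,n3,n6} ∩ {n0,n1,n3,n6,n7} = {n0,n1,n3,n6}; idom=n6

idom(n3) = n1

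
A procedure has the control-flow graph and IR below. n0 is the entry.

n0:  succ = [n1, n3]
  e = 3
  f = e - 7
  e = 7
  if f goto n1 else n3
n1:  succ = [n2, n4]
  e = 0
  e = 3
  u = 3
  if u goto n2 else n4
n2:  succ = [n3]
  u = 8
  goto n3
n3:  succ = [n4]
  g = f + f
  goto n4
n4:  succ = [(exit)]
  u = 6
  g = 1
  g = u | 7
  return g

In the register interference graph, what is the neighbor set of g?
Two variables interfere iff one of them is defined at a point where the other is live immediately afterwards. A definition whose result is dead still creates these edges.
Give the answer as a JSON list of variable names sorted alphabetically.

Answer: ["u"]

Working:
Block summaries:
  n0: def={e,f} ue=∅
  n1: def={e,u} ue=∅
  n2: def={u} ue=∅
  n3: def={g} ue={f}
  n4: def={g,u} ue=∅

Backward fixpoint:
  n0 li=∅ lo={f}
  n1 li={f} lo={f}
  n2 li={f} lo={f}
  n3 li={f} lo=∅
  n4 li=∅ lo=∅

Interference:
  e↔{f}
  f↔{e,u}
  g↔{u}
  u↔{f,g}

N(g) = ["u"]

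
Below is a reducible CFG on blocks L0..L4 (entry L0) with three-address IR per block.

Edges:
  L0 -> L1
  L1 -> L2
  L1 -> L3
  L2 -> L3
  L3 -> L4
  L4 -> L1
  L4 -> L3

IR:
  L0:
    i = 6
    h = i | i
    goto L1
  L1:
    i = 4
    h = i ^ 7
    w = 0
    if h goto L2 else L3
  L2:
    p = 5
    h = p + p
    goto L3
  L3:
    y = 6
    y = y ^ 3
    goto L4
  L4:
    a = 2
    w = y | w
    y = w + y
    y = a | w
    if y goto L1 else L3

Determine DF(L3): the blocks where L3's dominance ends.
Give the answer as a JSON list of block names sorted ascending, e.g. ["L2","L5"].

Answer: ["L1", "L3"]

Working:
idom tree: L1←L0 L2←L1 L3←L1 L4←L3
Dom at joins:
  L1: preds {L0,L4}: {L0} ∩ {L0,L1,L3,L4} = {L0}; idom=L0
  L3: preds {L1,L2,L4}: {L0,L1} ∩ {L0,L1,L2} ∩ {L0,L1,L3,L4} = {L0,L1}; idom=L1

DF derivation:
  join L1 pred L0: · stop@L0
  join L1 pred L4: L4→L3→L1 stop@L0
  join L3 pred L1: · stop@L1
  join L3 pred L2: L2 stop@L1
  join L3 pred L4: L4→L3 stop@L1
  DF(L0)=∅
  DF(L1)={L1}
  DF(L2)={L3}
  DF(L3)={L1,L3}
  DF(L4)={L1,L3}

DF(L3) = ["L1", "L3"]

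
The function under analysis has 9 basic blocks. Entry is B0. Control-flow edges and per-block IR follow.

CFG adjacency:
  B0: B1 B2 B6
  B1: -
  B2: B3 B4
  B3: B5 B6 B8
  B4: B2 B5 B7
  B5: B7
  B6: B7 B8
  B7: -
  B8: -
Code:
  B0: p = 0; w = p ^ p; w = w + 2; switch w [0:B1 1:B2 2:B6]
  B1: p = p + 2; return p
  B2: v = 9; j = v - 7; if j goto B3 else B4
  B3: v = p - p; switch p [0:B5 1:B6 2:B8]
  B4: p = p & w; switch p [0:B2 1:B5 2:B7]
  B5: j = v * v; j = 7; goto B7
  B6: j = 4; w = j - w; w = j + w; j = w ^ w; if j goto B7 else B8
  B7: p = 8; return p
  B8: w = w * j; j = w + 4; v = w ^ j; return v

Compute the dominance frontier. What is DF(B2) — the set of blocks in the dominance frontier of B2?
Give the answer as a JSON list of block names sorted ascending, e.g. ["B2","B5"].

Answer: ["B2", "B6", "B7", "B8"]

Working:
idom tree: B1←B0 B2←B0 B3←B2 B4←B2 B5←B2 B6←B0 B7←B0 B8←B0
Dom at joins:
  B2: preds {B0,B4}: {B0} ∩ {B0,B2,B4} = {B0}; idom=B0
  B5: preds {B3,B4}: {B0,B2,B3} ∩ {B0,B2,B4} = {B0,B2}; idom=B2
  B6: preds {B0,B3}: {B0} ∩ {B0,B2,B3} = {B0}; idom=B0
  B7: preds {B4,B5,B6}: {B0,B2,B4} ∩ {B0,B2,B5} ∩ {B0,B6} = {B0}; idom=B0
  B8: preds {B3,B6}: {B0,B2,B3} ∩ {B0,B6} = {B0}; idom=B0

Frontier:
  join B2 pred B0: · stop@B0
  join B2 pred B4: B4→B2 stop@B0
  join B5 pred B3: B3 stop@B2
  join B5 pred B4: B4 stop@B2
  join B6 pred B0: · stop@B0
  join B6 pred B3: B3→B2 stop@B0
  join B7 pred B4: B4→B2 stop@B0
  join B7 pred B5: B5→B2 stop@B0
  join B7 pred B6: B6 stop@B0
  join B8 pred B3: B3→B2 stop@B0
  join B8 pred B6: B6 stop@B0
  B0 → ∅
  B1 → ∅
  B2 → {B2,B6,B7,B8}
  B3 → {B5,B6,B8}
  B4 → {B2,B5,B7}
  B5 → {B7}
  B6 → {B7,B8}
  B7 → ∅
  B8 → ∅

DF(B2) = ["B2", "B6", "B7", "B8"]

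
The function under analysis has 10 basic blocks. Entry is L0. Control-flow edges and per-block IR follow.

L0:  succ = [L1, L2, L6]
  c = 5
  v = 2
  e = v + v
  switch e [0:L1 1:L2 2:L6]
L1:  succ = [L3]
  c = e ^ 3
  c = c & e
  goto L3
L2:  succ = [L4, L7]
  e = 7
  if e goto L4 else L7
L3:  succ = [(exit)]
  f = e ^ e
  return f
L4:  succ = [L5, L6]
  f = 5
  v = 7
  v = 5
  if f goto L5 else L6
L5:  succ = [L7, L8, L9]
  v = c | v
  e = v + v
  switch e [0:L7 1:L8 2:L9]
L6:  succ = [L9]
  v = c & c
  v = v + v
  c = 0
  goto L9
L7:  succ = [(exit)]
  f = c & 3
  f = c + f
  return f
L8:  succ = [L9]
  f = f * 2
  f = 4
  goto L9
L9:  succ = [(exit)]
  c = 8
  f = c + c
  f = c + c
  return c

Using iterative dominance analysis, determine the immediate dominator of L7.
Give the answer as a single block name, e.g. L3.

idom tree: L1←L0 L2←L0 L3←L1 L4←L2 L5←L4 L6←L0 L7←L2 L8←L5 L9←L0
Join-block Dom:
  L6: preds {L0,L4}: {L0} ∩ {L0,L2,L4} = {L0}; idom=L0
  L7: preds {L2,L5}: {L0,L2} ∩ {L0,L2,L4,L5} = {L0,L2}; idom=L2
  L9: preds {L5,L6,L8}: {L0,L2,L4,L5} ∩ {L0,L6} ∩ {L0,L2,L4,L5,L8} = {L0}; idom=L0

idom(L7) = L2

Answer: L2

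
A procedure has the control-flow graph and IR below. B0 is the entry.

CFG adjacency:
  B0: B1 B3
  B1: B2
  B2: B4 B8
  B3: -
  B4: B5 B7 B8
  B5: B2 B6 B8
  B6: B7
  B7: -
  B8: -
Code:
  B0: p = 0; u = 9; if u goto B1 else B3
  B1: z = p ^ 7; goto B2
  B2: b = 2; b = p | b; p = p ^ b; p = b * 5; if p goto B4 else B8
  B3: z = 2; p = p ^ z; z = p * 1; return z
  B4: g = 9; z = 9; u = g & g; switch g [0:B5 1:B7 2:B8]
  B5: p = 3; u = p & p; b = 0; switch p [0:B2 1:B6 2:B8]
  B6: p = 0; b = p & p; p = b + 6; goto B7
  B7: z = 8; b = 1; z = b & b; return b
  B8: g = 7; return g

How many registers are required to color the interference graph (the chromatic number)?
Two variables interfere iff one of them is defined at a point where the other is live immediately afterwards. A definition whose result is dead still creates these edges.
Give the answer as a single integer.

Block summaries:
  B0 def {p,u} use ∅
  B1 def {z} use {p}
  B2 def {b,p} use {p}
  B3 def {p,z} use {p}
  B4 def {g,u,z} use ∅
  B5 def {b,p,u} use ∅
  B6 def {b,p} use ∅
  B7 def {b,z} use ∅
  B8 def {g} use ∅

Live sets:
  B0: in=∅ out={p}
  B1: in={p} out={p}
  B2: in={p} out=∅
  B3: in={p} out=∅
  B4: in=∅ out=∅
  B5: in=∅ out={p}
  B6: in=∅ out=∅
  B7: in=∅ out=∅
  B8: in=∅ out=∅

Interference:
  b↔{p,z}
  g↔{u,z}
  p↔{b,u,z}
  u↔{g,p}
  z↔{b,g,p}

Colouring:
  {b,p,z} pairwise interfere (3-clique) ⇒ χ ≥ 3
  assign b→r2 g→r0 p→r0 u→r1 z→r1 — no edge inside a register ⇒ χ ≤ 3
  χ = 3

Answer: 3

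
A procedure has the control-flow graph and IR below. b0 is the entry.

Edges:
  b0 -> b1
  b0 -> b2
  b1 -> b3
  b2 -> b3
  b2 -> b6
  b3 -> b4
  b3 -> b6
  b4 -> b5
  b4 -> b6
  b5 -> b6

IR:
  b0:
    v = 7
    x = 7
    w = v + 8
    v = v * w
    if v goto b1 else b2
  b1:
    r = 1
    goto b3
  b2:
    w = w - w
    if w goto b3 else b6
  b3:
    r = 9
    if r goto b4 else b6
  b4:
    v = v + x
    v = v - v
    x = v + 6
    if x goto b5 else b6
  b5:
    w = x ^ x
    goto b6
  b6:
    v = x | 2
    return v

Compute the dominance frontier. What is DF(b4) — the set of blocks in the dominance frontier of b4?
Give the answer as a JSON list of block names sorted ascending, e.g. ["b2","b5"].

idom tree: b1←b0 b2←b0 b3←b0 b4←b3 b5←b4 b6←b0
Dom∩ at merges:
  b3: preds {b1,b2}: {b0,b1} ∩ {b0,b2} = {b0}; idom=b0
  b6: preds {b2,b3,b4,b5}: {b0,b2} ∩ {b0,b3} ∩ {b0,b3,b4} ∩ {b0,b3,b4,b5} = {b0}; idom=b0

DF walk-up:
  b3←b1: walk b1 to b0
  b3←b2: walk b2 to b0
  b6←b2: walk b2 to b0
  b6←b3: walk b3 to b0
  b6←b4: walk b4→b3 to b0
  b6←b5: walk b5→b4→b3 to b0
  b0: DF=∅
  b1: DF={b3}
  b2: DF={b3,b6}
  b3: DF={b6}
  b4: DF={b6}
  b5: DF={b6}
  b6: DF=∅

DF(b4) = ["b6"]

Answer: ["b6"]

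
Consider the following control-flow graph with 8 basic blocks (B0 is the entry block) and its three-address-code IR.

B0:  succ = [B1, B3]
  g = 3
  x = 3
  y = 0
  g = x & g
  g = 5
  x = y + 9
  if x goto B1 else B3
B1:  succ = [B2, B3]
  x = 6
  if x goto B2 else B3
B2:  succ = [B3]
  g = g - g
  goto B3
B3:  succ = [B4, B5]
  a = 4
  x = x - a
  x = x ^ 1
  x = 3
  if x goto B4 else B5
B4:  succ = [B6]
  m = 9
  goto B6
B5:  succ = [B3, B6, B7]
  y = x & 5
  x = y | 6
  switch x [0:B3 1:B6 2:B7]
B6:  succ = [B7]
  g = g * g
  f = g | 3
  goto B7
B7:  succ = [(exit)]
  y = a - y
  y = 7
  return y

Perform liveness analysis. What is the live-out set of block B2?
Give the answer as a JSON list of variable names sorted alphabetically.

Answer: ["g", "x", "y"]

Analysis:
def/use:
  B0: def={g,x,y} ue=∅
  B1: def={x} ue=∅
  B2: def={g} ue={g}
  B3: def={a,x} ue={x}
  B4: def={m} ue=∅
  B5: def={x,y} ue={x}
  B6: def={f,g} ue={g}
  B7: def={y} ue={a,y}

Liveness:
  live B0: ∅→{g,x,y}
  live B1: {g,y}→{g,x,y}
  live B2: {g,x,y}→{g,x,y}
  live B3: {g,x,y}→{a,g,x,y}
  live B4: {a,g,y}→{a,g,y}
  live B5: {a,g,x}→{a,g,x,y}
  live B6: {a,g,y}→{a,y}
  live B7: {a,y}→∅

live-out(B2) = ["g", "x", "y"]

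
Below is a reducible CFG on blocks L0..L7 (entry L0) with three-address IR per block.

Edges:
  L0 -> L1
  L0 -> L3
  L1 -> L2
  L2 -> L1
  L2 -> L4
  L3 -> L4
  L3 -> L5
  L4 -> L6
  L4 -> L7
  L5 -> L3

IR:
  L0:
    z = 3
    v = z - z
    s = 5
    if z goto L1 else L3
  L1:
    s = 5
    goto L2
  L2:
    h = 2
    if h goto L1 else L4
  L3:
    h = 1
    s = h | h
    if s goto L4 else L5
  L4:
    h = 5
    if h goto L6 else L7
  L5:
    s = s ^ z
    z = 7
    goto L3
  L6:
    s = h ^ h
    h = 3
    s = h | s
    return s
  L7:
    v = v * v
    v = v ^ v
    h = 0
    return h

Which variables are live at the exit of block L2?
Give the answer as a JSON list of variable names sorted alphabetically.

Answer: ["v"]

Analysis:
Block summaries:
  L0: def={s,v,z} ue=∅
  L1: def={s} ue=∅
  L2: def={h} ue=∅
  L3: def={h,s} ue=∅
  L4: def={h} ue=∅
  L5: def={s,z} ue={s,z}
  L6: def={h,s} ue={h}
  L7: def={h,v} ue={v}

Liveness:
  live L0: ∅→{v,z}
  live L1: {v}→{v}
  live L2: {v}→{v}
  live L3: {v,z}→{s,v,z}
  live L4: {v}→{h,v}
  live L5: {s,v,z}→{v,z}
  live L6: {h}→∅
  live L7: {v}→∅

live-out(L2) = ["v"]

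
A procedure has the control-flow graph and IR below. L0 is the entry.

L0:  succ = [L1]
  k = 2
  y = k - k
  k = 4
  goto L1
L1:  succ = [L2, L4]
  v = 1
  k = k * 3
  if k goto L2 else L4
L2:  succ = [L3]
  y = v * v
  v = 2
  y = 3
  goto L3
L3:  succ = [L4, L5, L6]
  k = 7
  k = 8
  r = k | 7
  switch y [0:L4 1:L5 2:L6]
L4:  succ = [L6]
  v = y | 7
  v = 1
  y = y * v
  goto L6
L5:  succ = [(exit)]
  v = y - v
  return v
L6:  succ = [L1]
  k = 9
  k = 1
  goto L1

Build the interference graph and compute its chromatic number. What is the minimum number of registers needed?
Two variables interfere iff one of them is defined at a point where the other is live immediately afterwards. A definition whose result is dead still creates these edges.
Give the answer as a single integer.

Answer: 3

Working:
Per-block:
  L0: def={k,y} ue=∅
  L1: def={k,v} ue={k}
  L2: def={v,y} ue={v}
  L3: def={k,r} ue={y}
  L4: def={v,y} ue={y}
  L5: def={v} ue={v,y}
  L6: def={k} ue=∅

Live sets:
  live L0: ∅→{k,y}
  live L1: {k,y}→{v,y}
  live L2: {v}→{v,y}
  live L3: {v,y}→{v,y}
  live L4: {y}→{y}
  live L5: {v,y}→∅
  live L6: {y}→{k,y}

Interfere edges:
  k — {v,y}
  r — {v,y}
  v — {k,r,y}
  y — {k,r,v}

Chromatic number:
  lower bound: {k,v,y} mutually conflict ⇒ χ ≥ 3
  3-colouring: R0={v}  R1={y}  R2={k,r}
  χ = 3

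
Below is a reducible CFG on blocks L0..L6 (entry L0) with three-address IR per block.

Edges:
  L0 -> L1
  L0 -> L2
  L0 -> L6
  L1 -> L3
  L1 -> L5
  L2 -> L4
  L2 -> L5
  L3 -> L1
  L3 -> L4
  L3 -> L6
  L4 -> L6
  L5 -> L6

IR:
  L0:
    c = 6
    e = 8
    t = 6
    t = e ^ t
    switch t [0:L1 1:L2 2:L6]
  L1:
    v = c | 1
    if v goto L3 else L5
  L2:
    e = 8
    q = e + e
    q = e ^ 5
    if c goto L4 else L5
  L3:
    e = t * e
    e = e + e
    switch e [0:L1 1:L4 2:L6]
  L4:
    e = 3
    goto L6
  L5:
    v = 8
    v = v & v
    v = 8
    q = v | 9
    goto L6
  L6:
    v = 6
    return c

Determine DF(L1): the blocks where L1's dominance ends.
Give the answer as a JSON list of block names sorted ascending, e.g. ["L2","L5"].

Answer: ["L1", "L4", "L5", "L6"]

Derivation:
idom tree: L1←L0 L2←L0 L3←L1 L4←L0 L5←L0 L6←L0
Dom∩ at merges:
  L1: preds {L0,L3}: {L0} ∩ {L0,L1,L3} = {L0}; idom=L0
  L4: preds {L2,L3}: {L0,L2} ∩ {L0,L1,L3} = {L0}; idom=L0
  L5: preds {L1,L2}: {L0,L1} ∩ {L0,L2} = {L0}; idom=L0
  L6: preds {L0,L3,L4,L5}: {L0} ∩ {L0,L1,L3} ∩ {L0,L4} ∩ {L0,L5} = {L0}; idom=L0

Frontier:
  L1←L0: walk · to L0
  L1←L3: walk L3→L1 to L0
  L4←L2: walk L2 to L0
  L4←L3: walk L3→L1 to L0
  L5←L1: walk L1 to L0
  L5←L2: walk L2 to L0
  L6←L0: walk · to L0
  L6←L3: walk L3→L1 to L0
  L6←L4: walk L4 to L0
  L6←L5: walk L5 to L0
  L0: DF=∅
  L1: DF={L1,L4,L5,L6}
  L2: DF={L4,L5}
  L3: DF={L1,L4,L6}
  L4: DF={L6}
  L5: DF={L6}
  L6: DF=∅

DF(L1) = ["L1", "L4", "L5", "L6"]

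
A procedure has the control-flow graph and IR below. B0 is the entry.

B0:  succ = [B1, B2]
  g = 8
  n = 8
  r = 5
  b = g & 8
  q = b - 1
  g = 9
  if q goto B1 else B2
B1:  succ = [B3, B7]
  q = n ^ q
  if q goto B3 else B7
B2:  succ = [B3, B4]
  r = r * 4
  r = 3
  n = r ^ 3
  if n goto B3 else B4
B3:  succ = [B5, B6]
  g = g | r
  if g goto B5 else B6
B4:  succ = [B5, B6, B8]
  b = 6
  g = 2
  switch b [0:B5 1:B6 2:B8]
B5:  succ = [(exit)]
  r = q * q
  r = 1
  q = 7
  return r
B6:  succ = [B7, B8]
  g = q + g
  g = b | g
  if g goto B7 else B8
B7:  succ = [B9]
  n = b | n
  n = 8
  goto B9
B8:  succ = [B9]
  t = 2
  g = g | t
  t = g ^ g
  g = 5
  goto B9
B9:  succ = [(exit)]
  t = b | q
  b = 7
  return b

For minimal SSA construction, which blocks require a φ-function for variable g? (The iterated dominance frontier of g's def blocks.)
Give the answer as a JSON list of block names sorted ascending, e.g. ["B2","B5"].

Answer: ["B5", "B6", "B7", "B8", "B9"]

Working:
idom tree: B1←B0 B2←B0 B3←B0 B4←B2 B5←B0 B6←B0 B7←B0 B8←B0 B9←B0
Dom at joins:
  B3: preds {B1,B2}: {B0,B1} ∩ {B0,B2} = {B0}; idom=B0
  B5: preds {B3,B4}: {B0,B3} ∩ {B0,B2,B4} = {B0}; idom=B0
  B6: preds {B3,B4}: {B0,B3} ∩ {B0,B2,B4} = {B0}; idom=B0
  B7: preds {B1,B6}: {B0,B1} ∩ {B0,B6} = {B0}; idom=B0
  B8: preds {B4,B6}: {B0,B2,B4} ∩ {B0,B6} = {B0}; idom=B0
  B9: preds {B7,B8}: {B0,B7} ∩ {B0,B8} = {B0}; idom=B0

Frontier:
  B3←B1: walk B1 to B0
  B3←B2: walk B2 to B0
  B5←B3: walk B3 to B0
  B5←B4: walk B4→B2 to B0
  B6←B3: walk B3 to B0
  B6←B4: walk B4→B2 to B0
  B7←B1: walk B1 to B0
  B7←B6: walk B6 to B0
  B8←B4: walk B4→B2 to B0
  B8←B6: walk B6 to B0
  B9←B7: walk B7 to B0
  B9←B8: walk B8 to B0
  B0: DF=∅
  B1: DF={B3,B7}
  B2: DF={B3,B5,B6,B8}
  B3: DF={B5,B6}
  B4: DF={B5,B6,B8}
  B5: DF=∅
  B6: DF={B7,B8}
  B7: DF={B9}
  B8: DF={B9}
  B9: DF=∅

φ for g: defs {B0,B3,B4,B6,B8}
  DF⁺ = {B5,B6,B7,B8,B9}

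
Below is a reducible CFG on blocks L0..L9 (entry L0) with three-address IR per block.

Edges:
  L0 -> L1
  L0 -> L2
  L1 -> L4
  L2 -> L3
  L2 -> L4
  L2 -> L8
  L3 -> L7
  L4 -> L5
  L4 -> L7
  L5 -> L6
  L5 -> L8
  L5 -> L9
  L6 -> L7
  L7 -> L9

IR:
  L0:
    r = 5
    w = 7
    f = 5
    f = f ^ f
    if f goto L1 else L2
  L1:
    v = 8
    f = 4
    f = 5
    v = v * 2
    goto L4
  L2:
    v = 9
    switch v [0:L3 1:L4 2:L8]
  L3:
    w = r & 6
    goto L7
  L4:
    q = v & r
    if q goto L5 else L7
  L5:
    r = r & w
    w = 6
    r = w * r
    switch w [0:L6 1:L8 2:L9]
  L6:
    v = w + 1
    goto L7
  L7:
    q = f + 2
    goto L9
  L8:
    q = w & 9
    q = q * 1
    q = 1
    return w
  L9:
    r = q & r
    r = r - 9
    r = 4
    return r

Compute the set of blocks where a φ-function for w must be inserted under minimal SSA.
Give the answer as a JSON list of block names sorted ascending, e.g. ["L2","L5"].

Answer: ["L7", "L8", "L9"]

Working:
idom tree: L1←L0 L2←L0 L3←L2 L4←L0 L5←L4 L6←L5 L7←L0 L8←L0 L9←L0
Join-block Dom:
  L4: preds {L1,L2}: {L0,L1} ∩ {L0,L2} = {L0}; idom=L0
  L7: preds {L3,L4,L6}: {L0,L2,L3} ∩ {L0,L4} ∩ {L0,L4,L5,L6} = {L0}; idom=L0
  L8: preds {L2,L5}: {L0,L2} ∩ {L0,L4,L5} = {L0}; idom=L0
  L9: preds {L5,L7}: {L0,L4,L5} ∩ {L0,L7} = {L0}; idom=L0

DF derivation:
  join L4 pred L1: L1 stop@L0
  join L4 pred L2: L2 stop@L0
  join L7 pred L3: L3→L2 stop@L0
  join L7 pred L4: L4 stop@L0
  join L7 pred L6: L6→L5→L4 stop@L0
  join L8 pred L2: L2 stop@L0
  join L8 pred L5: L5→L4 stop@L0
  join L9 pred L5: L5→L4 stop@L0
  join L9 pred L7: L7 stop@L0
  L0 → ∅
  L1 → {L4}
  L2 → {L4,L7,L8}
  L3 → {L7}
  L4 → {L7,L8,L9}
  L5 → {L7,L8,L9}
  L6 → {L7}
  L7 → {L9}
  L8 → ∅
  L9 → ∅

φ for w: defs {L0,L3,L5}
  DF⁺ = {L7,L8,L9}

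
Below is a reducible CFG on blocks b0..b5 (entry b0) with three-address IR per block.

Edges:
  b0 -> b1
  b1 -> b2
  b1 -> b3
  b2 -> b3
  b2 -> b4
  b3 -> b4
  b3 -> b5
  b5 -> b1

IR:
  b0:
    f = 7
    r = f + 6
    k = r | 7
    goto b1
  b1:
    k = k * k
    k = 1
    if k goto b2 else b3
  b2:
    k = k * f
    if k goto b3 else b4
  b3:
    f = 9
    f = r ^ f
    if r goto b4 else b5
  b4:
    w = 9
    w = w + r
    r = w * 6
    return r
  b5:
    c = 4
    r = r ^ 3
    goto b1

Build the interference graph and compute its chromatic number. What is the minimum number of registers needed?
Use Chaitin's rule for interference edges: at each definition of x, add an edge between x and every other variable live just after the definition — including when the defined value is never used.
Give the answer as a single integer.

Answer: 4

Derivation:
Per-block:
  b0 def {f,k,r} use ∅
  b1 def {k} use {k}
  b2 def {k} use {f,k}
  b3 def {f} use {r}
  b4 def {r,w} use {r}
  b5 def {c,r} use {r}

Backward fixpoint:
  b0 li=∅ lo={f,k,r}
  b1 li={f,k,r} lo={f,k,r}
  b2 li={f,k,r} lo={k,r}
  b3 li={k,r} lo={f,k,r}
  b4 li={r} lo=∅
  b5 li={f,k,r} lo={f,k,r}

Interfere edges:
  c — {f,k,r}
  f — {c,k,r}
  k — {c,f,r}
  r — {c,f,k,w}
  w — {r}

Chromatic number:
  lower bound: {c,f,k,r} mutually conflict ⇒ χ ≥ 4
  assign c→R1 f→R2 k→R3 r→R0 w→R1 — no edge inside a register ⇒ χ ≤ 4
  χ = 4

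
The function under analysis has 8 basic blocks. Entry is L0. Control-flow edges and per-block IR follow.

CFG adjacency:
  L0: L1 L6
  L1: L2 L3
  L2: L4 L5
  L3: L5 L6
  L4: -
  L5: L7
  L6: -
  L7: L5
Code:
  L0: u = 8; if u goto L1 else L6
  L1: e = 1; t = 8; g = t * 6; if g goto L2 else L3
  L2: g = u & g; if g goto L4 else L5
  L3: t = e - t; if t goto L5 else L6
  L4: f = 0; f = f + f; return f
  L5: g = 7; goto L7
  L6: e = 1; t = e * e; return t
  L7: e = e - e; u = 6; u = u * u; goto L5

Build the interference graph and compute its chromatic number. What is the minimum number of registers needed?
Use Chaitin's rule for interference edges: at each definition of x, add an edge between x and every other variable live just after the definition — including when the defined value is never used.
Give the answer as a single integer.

Per-block:
  L0 def {u} use ∅
  L1 def {e,g,t} use ∅
  L2 def {g} use {g,u}
  L3 def {t} use {e,t}
  L4 def {f} use ∅
  L5 def {g} use ∅
  L6 def {e,t} use ∅
  L7 def {e,u} use {e}

Live sets:
  L0: in=∅ out={u}
  L1: in={u} out={e,g,t,u}
  L2: in={e,g,u} out={e}
  L3: in={e,t} out={e}
  L4: in=∅ out=∅
  L5: in={e} out={e}
  L6: in=∅ out=∅
  L7: in={e} out={e}

Interference:
  e↔{g,t,u}
  f↔∅
  g↔{e,t,u}
  t↔{e,g,u}
  u↔{e,g,t}

Registers:
  lower bound: {e,g,t,u} mutually conflict ⇒ χ ≥ 4
  assign e→c0 f→c0 g→c1 t→c2 u→c3 — no edge inside a register ⇒ χ ≤ 4
  χ = 4

Answer: 4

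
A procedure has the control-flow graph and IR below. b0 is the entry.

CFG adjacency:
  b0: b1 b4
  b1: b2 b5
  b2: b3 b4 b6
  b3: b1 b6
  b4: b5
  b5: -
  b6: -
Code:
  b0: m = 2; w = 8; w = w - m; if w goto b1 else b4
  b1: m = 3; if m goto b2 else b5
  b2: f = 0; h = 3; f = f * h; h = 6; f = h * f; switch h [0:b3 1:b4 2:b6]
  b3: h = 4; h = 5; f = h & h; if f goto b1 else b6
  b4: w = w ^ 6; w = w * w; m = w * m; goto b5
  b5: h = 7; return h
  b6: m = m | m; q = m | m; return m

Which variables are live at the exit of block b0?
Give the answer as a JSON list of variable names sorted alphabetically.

Block summaries:
  b0 def {m,w} use ∅
  b1 def {m} use ∅
  b2 def {f,h} use ∅
  b3 def {f,h} use ∅
  b4 def {m,w} use {m,w}
  b5 def {h} use ∅
  b6 def {m,q} use {m}

Live sets:
  b0: in=∅ out={m,w}
  b1: in={w} out={m,w}
  b2: in={m,w} out={m,w}
  b3: in={m,w} out={m,w}
  b4: in={m,w} out=∅
  b5: in=∅ out=∅
  b6: in={m} out=∅

live-out(b0) = ["m", "w"]

Answer: ["m", "w"]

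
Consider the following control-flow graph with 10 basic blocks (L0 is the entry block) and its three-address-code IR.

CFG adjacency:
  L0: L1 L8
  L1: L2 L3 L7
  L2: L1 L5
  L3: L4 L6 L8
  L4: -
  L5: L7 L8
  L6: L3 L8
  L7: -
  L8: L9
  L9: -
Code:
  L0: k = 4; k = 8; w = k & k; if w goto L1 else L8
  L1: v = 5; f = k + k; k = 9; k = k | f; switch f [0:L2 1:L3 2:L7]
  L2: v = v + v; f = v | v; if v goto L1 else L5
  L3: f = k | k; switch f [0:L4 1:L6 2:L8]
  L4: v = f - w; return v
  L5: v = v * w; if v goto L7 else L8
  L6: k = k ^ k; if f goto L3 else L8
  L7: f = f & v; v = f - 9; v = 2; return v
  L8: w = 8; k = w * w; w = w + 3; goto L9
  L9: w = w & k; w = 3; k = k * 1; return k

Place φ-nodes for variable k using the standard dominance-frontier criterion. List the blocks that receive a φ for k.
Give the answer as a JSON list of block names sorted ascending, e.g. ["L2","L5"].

idom tree: L1←L0 L2←L1 L3←L1 L4←L3 L5←L2 L6←L3 L7←L1 L8←L0 L9←L8
Dom∩ at merges:
  L1: preds {L0,L2}: {L0} ∩ {L0,L1,L2} = {L0}; idom=L0
  L3: preds {L1,L6}: {L0,L1} ∩ {L0,L1,L3,L6} = {L0,L1}; idom=L1
  L7: preds {L1,L5}: {L0,L1} ∩ {L0,L1,L2,L5} = {L0,L1}; idom=L1
  L8: preds {L0,L3,L5,L6}: {L0} ∩ {L0,L1,L3} ∩ {L0,L1,L2,L5} ∩ {L0,L1,L3,L6} = {L0}; idom=L0

Frontier:
  join L1 pred L0: · stop@L0
  join L1 pred L2: L2→L1 stop@L0
  join L3 pred L1: · stop@L1
  join L3 pred L6: L6→L3 stop@L1
  join L7 pred L1: · stop@L1
  join L7 pred L5: L5→L2 stop@L1
  join L8 pred L0: · stop@L0
  join L8 pred L3: L3→L1 stop@L0
  join L8 pred L5: L5→L2→L1 stop@L0
  join L8 pred L6: L6→L3→L1 stop@L0
  L0 → ∅
  L1 → {L1,L8}
  L2 → {L1,L7,L8}
  L3 → {L3,L8}
  L4 → ∅
  L5 → {L7,L8}
  L6 → {L3,L8}
  L7 → ∅
  L8 → ∅
  L9 → ∅

φ for k: defs {L0,L1,L6,L8,L9}
  DF⁺ = {L1,L3,L8}

Answer: ["L1", "L3", "L8"]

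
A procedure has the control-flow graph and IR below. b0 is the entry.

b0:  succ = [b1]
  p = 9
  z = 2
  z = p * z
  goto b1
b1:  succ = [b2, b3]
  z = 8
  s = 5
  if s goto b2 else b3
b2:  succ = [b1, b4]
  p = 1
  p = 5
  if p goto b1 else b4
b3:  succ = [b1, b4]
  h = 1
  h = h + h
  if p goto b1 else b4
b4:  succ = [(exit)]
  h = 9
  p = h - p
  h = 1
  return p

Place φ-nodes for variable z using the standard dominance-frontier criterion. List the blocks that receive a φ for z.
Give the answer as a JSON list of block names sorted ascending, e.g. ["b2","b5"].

idom tree: b1←b0 b2←b1 b3←b1 b4←b1
Dom at joins:
  b1: preds {b0,b2,b3}: {b0} ∩ {b0,b1,b2} ∩ {b0,b1,b3} = {b0}; idom=b0
  b4: preds {b2,b3}: {b0,b1,b2} ∩ {b0,b1,b3} = {b0,b1}; idom=b1

DF derivation:
  b1←b0: walk · to b0
  b1←b2: walk b2→b1 to b0
  b1←b3: walk b3→b1 to b0
  b4←b2: walk b2 to b1
  b4←b3: walk b3 to b1
  b0 → ∅
  b1 → {b1}
  b2 → {b1,b4}
  b3 → {b1,b4}
  b4 → ∅

φ for z: defs {b0,b1}
  DF⁺ = {b1}

Answer: ["b1"]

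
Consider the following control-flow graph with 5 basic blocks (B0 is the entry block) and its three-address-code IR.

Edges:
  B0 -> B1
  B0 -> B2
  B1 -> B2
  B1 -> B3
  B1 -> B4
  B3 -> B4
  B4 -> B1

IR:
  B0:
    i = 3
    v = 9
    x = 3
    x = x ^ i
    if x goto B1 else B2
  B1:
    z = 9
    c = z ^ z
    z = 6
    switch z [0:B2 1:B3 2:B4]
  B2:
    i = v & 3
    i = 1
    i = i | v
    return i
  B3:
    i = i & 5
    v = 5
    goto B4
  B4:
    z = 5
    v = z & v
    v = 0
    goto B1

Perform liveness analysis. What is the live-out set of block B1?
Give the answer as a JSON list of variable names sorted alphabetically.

def/use:
  B0: {i,v,x} / ∅
  B1: {c,z} / ∅
  B2: {i} / {v}
  B3: {i,v} / {i}
  B4: {v,z} / {v}

Live sets:
  live B0: ∅→{i,v}
  live B1: {i,v}→{i,v}
  live B2: {v}→∅
  live B3: {i}→{i,v}
  live B4: {i,v}→{i,v}

live-out(B1) = ["i", "v"]

Answer: ["i", "v"]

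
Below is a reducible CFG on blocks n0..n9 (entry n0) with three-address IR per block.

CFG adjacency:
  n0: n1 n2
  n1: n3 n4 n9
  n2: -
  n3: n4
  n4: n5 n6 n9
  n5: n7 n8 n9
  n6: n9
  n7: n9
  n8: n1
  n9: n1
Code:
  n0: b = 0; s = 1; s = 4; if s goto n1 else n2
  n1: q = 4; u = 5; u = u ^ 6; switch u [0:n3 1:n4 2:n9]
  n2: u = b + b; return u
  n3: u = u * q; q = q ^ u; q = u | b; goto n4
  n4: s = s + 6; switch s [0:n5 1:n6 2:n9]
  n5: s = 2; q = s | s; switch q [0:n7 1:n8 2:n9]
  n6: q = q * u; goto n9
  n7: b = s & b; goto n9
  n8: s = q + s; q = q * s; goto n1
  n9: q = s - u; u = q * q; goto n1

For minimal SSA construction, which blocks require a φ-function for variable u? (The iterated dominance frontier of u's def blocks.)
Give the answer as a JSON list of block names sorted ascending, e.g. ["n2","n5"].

Answer: ["n1", "n4", "n9"]

Derivation:
idom tree: n1←n0 n2←n0 n3←n1 n4←n1 n5←n4 n6←n4 n7←n5 n8←n5 n9←n1
Dom∩ at merges:
  n1: preds {n0,n8,n9}: {n0} ∩ {n0,n1,n4,n5,n8} ∩ {n0,n1,n9} = {n0}; idom=n0
  n4: preds {n1,n3}: {n0,n1} ∩ {n0,n1,n3} = {n0,n1}; idom=n1
  n9: preds {n1,n4,n5,n6,n7}: {n0,n1} ∩ {n0,n1,n4} ∩ {n0,n1,n4,n5} ∩ {n0,n1,n4,n6} ∩ {n0,n1,n4,n5,n7} = {n0,n1}; idom=n1

DF walk-up:
  join n1 pred n0: · stop@n0
  join n1 pred n8: n8→n5→n4→n1 stop@n0
  join n1 pred n9: n9→n1 stop@n0
  join n4 pred n1: · stop@n1
  join n4 pred n3: n3 stop@n1
  join n9 pred n1: · stop@n1
  join n9 pred n4: n4 stop@n1
  join n9 pred n5: n5→n4 stop@n1
  join n9 pred n6: n6→n4 stop@n1
  join n9 pred n7: n7→n5→n4 stop@n1
  DF(n0)=∅
  DF(n1)={n1}
  DF(n2)=∅
  DF(n3)={n4}
  DF(n4)={n1,n9}
  DF(n5)={n1,n9}
  DF(n6)={n9}
  DF(n7)={n9}
  DF(n8)={n1}
  DF(n9)={n1}

φ for u: defs {n1,n2,n3,n9}
  DF⁺ = {n1,n4,n9}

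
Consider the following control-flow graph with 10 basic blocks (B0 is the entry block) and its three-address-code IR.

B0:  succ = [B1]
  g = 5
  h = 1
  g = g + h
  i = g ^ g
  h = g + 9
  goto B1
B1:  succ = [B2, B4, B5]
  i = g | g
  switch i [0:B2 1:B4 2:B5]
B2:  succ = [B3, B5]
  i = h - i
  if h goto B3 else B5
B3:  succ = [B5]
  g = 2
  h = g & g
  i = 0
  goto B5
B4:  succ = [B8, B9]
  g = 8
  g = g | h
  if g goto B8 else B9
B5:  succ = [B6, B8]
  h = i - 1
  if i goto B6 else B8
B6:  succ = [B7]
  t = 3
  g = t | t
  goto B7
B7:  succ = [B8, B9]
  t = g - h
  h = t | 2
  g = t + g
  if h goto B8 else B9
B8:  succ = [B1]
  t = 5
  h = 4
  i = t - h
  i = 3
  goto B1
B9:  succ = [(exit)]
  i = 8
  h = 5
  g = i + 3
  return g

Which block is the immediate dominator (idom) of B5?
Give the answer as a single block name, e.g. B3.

idom tree: B1←B0 B2←B1 B3←B2 B4←B1 B5←B1 B6←B5 B7←B6 B8←B1 B9←B1
Join-block Dom:
  B1: preds {B0,B8}: {B0} ∩ {B0,B1,B8} = {B0}; idom=B0
  B5: preds {B1,B2,B3}: {B0,B1} ∩ {B0,B1,B2} ∩ {B0,B1,B2,B3} = {B0,B1}; idom=B1
  B8: preds {B4,B5,B7}: {B0,B1,B4} ∩ {B0,B1,B5} ∩ {B0,B1,B5,B6,B7} = {B0,B1}; idom=B1
  B9: preds {B4,B7}: {B0,B1,B4} ∩ {B0,B1,B5,B6,B7} = {B0,B1}; idom=B1

idom(B5) = B1

Answer: B1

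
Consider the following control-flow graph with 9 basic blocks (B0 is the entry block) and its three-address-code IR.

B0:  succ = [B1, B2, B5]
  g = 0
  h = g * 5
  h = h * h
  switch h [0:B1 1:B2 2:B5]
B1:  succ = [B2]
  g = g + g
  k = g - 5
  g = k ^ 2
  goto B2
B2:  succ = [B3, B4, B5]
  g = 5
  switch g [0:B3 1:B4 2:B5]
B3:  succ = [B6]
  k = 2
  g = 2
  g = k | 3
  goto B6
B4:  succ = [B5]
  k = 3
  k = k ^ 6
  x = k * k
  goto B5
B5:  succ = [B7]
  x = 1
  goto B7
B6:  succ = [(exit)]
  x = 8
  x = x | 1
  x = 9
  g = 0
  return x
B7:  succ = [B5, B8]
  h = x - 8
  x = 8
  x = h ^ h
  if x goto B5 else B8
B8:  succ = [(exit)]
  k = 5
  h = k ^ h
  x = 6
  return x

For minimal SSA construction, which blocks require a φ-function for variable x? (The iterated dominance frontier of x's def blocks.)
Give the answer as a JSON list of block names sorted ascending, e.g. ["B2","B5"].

Answer: ["B5"]

Analysis:
idom tree: B1←B0 B2←B0 B3←B2 B4←B2 B5←B0 B6←B3 B7←B5 B8←B7
Dom at joins:
  B2: preds {B0,B1}: {B0} ∩ {B0,B1} = {B0}; idom=B0
  B5: preds {B0,B2,B4,B7}: {B0} ∩ {B0,B2} ∩ {B0,B2,B4} ∩ {B0,B5,B7} = {B0}; idom=B0

DF derivation:
  join B2 pred B0: · stop@B0
  join B2 pred B1: B1 stop@B0
  join B5 pred B0: · stop@B0
  join B5 pred B2: B2 stop@B0
  join B5 pred B4: B4→B2 stop@B0
  join B5 pred B7: B7→B5 stop@B0
  DF(B0)=∅
  DF(B1)={B2}
  DF(B2)={B5}
  DF(B3)=∅
  DF(B4)={B5}
  DF(B5)={B5}
  DF(B6)=∅
  DF(B7)={B5}
  DF(B8)=∅

φ for x: defs {B4,B5,B6,B7,B8}
  DF⁺ = {B5}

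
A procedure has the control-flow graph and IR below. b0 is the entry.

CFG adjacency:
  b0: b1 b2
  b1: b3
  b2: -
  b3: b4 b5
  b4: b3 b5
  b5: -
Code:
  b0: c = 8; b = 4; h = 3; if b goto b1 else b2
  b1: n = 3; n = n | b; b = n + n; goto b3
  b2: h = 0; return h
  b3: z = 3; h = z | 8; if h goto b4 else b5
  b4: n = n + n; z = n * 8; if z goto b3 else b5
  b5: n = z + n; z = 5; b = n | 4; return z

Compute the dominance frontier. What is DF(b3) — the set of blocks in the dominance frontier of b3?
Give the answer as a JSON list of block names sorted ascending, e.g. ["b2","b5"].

Answer: ["b3"]

Working:
idom tree: b1←b0 b2←b0 b3←b1 b4←b3 b5←b3
Dom∩ at merges:
  b3: preds {b1,b4}: {b0,b1} ∩ {b0,b1,b3,b4} = {b0,b1}; idom=b1
  b5: preds {b3,b4}: {b0,b1,b3} ∩ {b0,b1,b3,b4} = {b0,b1,b3}; idom=b3

DF walk-up:
  join b3 pred b1: · stop@b1
  join b3 pred b4: b4→b3 stop@b1
  join b5 pred b3: · stop@b3
  join b5 pred b4: b4 stop@b3
  DF(b0)=∅
  DF(b1)=∅
  DF(b2)=∅
  DF(b3)={b3}
  DF(b4)={b3,b5}
  DF(b5)=∅

DF(b3) = ["b3"]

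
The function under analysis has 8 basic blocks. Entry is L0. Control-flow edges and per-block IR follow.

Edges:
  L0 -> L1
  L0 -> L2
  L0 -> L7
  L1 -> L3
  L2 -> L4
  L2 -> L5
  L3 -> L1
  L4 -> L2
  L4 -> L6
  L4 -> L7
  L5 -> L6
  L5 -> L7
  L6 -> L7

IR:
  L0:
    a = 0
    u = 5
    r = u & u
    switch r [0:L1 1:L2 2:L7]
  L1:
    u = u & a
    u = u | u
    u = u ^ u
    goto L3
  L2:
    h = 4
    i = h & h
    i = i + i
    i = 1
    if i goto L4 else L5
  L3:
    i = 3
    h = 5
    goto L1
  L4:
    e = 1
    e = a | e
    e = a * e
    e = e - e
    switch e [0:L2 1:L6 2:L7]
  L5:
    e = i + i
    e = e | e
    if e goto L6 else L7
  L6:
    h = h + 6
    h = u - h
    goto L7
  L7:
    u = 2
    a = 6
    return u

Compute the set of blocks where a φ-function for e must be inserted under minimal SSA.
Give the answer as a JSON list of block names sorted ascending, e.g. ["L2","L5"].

idom tree: L1←L0 L2←L0 L3←L1 L4←L2 L5←L2 L6←L2 L7←L0
Dom∩ at merges:
  L1: preds {L0,L3}: {L0} ∩ {L0,L1,L3} = {L0}; idom=L0
  L2: preds {L0,L4}: {L0} ∩ {L0,L2,L4} = {L0}; idom=L0
  L6: preds {L4,L5}: {L0,L2,L4} ∩ {L0,L2,L5} = {L0,L2}; idom=L2
  L7: preds {L0,L4,L5,L6}: {L0} ∩ {L0,L2,L4} ∩ {L0,L2,L5} ∩ {L0,L2,L6} = {L0}; idom=L0

Frontier:
  join L1 pred L0: · stop@L0
  join L1 pred L3: L3→L1 stop@L0
  join L2 pred L0: · stop@L0
  join L2 pred L4: L4→L2 stop@L0
  join L6 pred L4: L4 stop@L2
  join L6 pred L5: L5 stop@L2
  join L7 pred L0: · stop@L0
  join L7 pred L4: L4→L2 stop@L0
  join L7 pred L5: L5→L2 stop@L0
  join L7 pred L6: L6→L2 stop@L0
  L0 → ∅
  L1 → {L1}
  L2 → {L2,L7}
  L3 → {L1}
  L4 → {L2,L6,L7}
  L5 → {L6,L7}
  L6 → {L7}
  L7 → ∅

φ for e: defs {L4,L5}
  DF⁺ = {L2,L6,L7}

Answer: ["L2", "L6", "L7"]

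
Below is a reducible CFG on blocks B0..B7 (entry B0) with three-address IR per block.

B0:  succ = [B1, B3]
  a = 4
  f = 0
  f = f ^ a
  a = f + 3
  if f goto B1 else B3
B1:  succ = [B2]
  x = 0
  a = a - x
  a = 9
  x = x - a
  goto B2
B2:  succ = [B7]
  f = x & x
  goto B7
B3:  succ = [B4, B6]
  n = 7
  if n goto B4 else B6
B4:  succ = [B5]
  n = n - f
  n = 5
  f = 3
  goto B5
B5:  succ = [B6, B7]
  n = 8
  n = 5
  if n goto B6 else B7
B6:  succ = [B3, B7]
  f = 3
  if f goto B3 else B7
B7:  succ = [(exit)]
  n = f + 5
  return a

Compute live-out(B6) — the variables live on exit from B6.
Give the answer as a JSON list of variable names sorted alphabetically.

def/use:
  B0 def {a,f} use ∅
  B1 def {a,x} use {a}
  B2 def {f} use {x}
  B3 def {n} use ∅
  B4 def {f,n} use {f,n}
  B5 def {n} use ∅
  B6 def {f} use ∅
  B7 def {n} use {a,f}

Liveness:
  B0: in=∅ out={a,f}
  B1: in={a} out={a,x}
  B2: in={a,x} out={a,f}
  B3: in={a,f} out={a,f,n}
  B4: in={a,f,n} out={a,f}
  B5: in={a,f} out={a,f}
  B6: in={a} out={a,f}
  B7: in={a,f} out=∅

live-out(B6) = ["a", "f"]

Answer: ["a", "f"]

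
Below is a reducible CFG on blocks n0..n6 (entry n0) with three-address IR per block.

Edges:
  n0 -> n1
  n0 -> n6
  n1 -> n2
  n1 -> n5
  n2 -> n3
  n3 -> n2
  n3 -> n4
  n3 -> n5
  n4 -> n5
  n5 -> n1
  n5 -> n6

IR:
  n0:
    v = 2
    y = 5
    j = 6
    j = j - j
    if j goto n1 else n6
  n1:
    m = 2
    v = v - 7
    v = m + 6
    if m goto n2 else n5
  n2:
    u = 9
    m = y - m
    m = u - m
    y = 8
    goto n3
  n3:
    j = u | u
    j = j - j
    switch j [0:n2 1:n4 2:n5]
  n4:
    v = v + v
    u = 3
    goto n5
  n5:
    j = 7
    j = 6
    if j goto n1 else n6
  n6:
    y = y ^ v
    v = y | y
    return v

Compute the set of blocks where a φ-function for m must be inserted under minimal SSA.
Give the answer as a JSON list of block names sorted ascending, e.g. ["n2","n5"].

idom tree: n1←n0 n2←n1 n3←n2 n4←n3 n5←n1 n6←n0
Dom at joins:
  n1: preds {n0,n5}: {n0} ∩ {n0,n1,n5} = {n0}; idom=n0
  n2: preds {n1,n3}: {n0,n1} ∩ {n0,n1,n2,n3} = {n0,n1}; idom=n1
  n5: preds {n1,n3,n4}: {n0,n1} ∩ {n0,n1,n2,n3} ∩ {n0,n1,n2,n3,n4} = {n0,n1}; idom=n1
  n6: preds {n0,n5}: {n0} ∩ {n0,n1,n5} = {n0}; idom=n0

DF derivation:
  n1←n0: walk · to n0
  n1←n5: walk n5→n1 to n0
  n2←n1: walk · to n1
  n2←n3: walk n3→n2 to n1
  n5←n1: walk · to n1
  n5←n3: walk n3→n2 to n1
  n5←n4: walk n4→n3→n2 to n1
  n6←n0: walk · to n0
  n6←n5: walk n5→n1 to n0
  n0 → ∅
  n1 → {n1,n6}
  n2 → {n2,n5}
  n3 → {n2,n5}
  n4 → {n5}
  n5 → {n1,n6}
  n6 → ∅

φ for m: defs {n1,n2}
  DF⁺ = {n1,n2,n5,n6}

Answer: ["n1", "n2", "n5", "n6"]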